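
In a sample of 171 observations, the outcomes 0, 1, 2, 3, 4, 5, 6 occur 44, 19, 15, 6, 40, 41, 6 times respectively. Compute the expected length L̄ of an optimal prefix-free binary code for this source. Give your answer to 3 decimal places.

Probabilities are the counts divided by 171.
Repeatedly combine the two least-probable nodes; the expected code length is the sum of the merged weights.
merge 2/57 + 2/57 → 4/57
merge 4/57 + 5/57 → 3/19
merge 1/9 + 3/19 → 46/171
merge 40/171 + 41/171 → 9/19
merge 44/171 + 46/171 → 10/19
merge 9/19 + 10/19 → 1
L = 4/57 + 3/19 + 46/171 + 9/19 + 10/19 + 1 = 427/171 ≈ 2.497 bits/symbol.

2.497 bits/symbol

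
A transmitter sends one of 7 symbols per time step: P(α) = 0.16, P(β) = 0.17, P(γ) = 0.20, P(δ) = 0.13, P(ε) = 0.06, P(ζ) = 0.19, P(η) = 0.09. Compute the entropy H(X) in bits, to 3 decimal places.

2.716 bits

H = −Σ pᵢ log₂ pᵢ.
−0.16·log₂(0.16) = 0.4230
−0.17·log₂(0.17) = 0.4346
−0.20·log₂(0.20) = 0.4644
−0.13·log₂(0.13) = 0.3826
−0.06·log₂(0.06) = 0.2435
−0.19·log₂(0.19) = 0.4552
−0.09·log₂(0.09) = 0.3127
Sum ≈ 2.7160 → 2.716 bits.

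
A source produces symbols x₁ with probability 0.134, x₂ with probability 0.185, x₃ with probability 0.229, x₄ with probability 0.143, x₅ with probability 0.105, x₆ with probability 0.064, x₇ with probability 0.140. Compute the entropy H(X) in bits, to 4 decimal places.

H = −Σ pᵢ log₂ pᵢ.
−0.134·log₂(0.134) = 0.3886
−0.185·log₂(0.185) = 0.4504
−0.229·log₂(0.229) = 0.4870
−0.143·log₂(0.143) = 0.4012
−0.105·log₂(0.105) = 0.3414
−0.064·log₂(0.064) = 0.2538
−0.140·log₂(0.140) = 0.3971
Sum ≈ 2.7195 → 2.7195 bits.

2.7195 bits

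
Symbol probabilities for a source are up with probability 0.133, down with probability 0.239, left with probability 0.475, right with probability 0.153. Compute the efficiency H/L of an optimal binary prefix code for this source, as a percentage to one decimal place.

Entropy H = −Σ p log₂ p ≈ 1.8051 bits.
Huffman merges: 133/1000+153/1000→143/500; 239/1000+143/500→21/40; 19/40+21/40→1. L = 1811/1000 ≈ 1.8110.
Efficiency = H/L = 1.8051/1.8110 = 99.7%.

99.7%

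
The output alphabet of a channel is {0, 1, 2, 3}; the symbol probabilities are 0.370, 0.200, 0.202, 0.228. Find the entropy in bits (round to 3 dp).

H = −Σ pᵢ log₂ pᵢ.
−0.370·log₂(0.370) = 0.5307
−0.200·log₂(0.200) = 0.4644
−0.202·log₂(0.202) = 0.4661
−0.228·log₂(0.228) = 0.4863
Sum ≈ 1.9475 → 1.948 bits.

1.948 bits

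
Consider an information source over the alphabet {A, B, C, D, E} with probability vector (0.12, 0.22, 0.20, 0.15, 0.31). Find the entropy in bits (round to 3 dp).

H = −Σ pᵢ log₂ pᵢ.
−0.12·log₂(0.12) = 0.3671
−0.22·log₂(0.22) = 0.4806
−0.20·log₂(0.20) = 0.4644
−0.15·log₂(0.15) = 0.4105
−0.31·log₂(0.31) = 0.5238
Sum ≈ 2.2464 → 2.246 bits.

2.246 bits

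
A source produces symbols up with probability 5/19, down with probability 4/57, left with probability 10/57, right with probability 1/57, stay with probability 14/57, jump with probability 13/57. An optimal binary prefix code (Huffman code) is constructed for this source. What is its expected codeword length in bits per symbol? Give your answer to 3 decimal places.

Repeatedly combine the two least-probable nodes; the expected code length is the sum of the merged weights.
merge 1/57 + 4/57 → 5/57
merge 5/57 + 10/57 → 5/19
merge 13/57 + 14/57 → 9/19
merge 5/19 + 5/19 → 10/19
merge 9/19 + 10/19 → 1
L = 5/57 + 5/19 + 9/19 + 10/19 + 1 = 134/57 ≈ 2.351 bits/symbol.

2.351 bits/symbol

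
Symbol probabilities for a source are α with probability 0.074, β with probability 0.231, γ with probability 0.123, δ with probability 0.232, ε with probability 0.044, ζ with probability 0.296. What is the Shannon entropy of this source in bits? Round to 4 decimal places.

2.3453 bits

H = −Σ pᵢ log₂ pᵢ.
−0.074·log₂(0.074) = 0.2780
−0.231·log₂(0.231) = 0.4883
−0.123·log₂(0.123) = 0.3719
−0.232·log₂(0.232) = 0.4890
−0.044·log₂(0.044) = 0.1983
−0.296·log₂(0.296) = 0.5199
Sum ≈ 2.3453 → 2.3453 bits.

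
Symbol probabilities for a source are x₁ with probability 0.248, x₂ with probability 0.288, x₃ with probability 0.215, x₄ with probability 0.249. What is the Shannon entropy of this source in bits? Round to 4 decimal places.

1.9923 bits

H = −Σ pᵢ log₂ pᵢ.
−0.248·log₂(0.248) = 0.4989
−0.288·log₂(0.288) = 0.5172
−0.215·log₂(0.215) = 0.4768
−0.249·log₂(0.249) = 0.4994
Sum ≈ 1.9923 → 1.9923 bits.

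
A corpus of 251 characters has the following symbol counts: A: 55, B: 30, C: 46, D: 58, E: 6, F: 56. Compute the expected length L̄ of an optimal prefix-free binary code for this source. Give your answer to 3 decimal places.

Probabilities are the counts divided by 251.
Repeatedly combine the two least-probable nodes; the expected code length is the sum of the merged weights.
merge 6/251 + 30/251 → 36/251
merge 36/251 + 46/251 → 82/251
merge 55/251 + 56/251 → 111/251
merge 58/251 + 82/251 → 140/251
merge 111/251 + 140/251 → 1
L = 36/251 + 82/251 + 111/251 + 140/251 + 1 = 620/251 ≈ 2.470 bits/symbol.

2.470 bits/symbol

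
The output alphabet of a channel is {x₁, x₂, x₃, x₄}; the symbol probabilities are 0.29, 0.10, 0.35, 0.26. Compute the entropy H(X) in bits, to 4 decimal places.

H = −Σ pᵢ log₂ pᵢ.
−0.29·log₂(0.29) = 0.5179
−0.10·log₂(0.10) = 0.3322
−0.35·log₂(0.35) = 0.5301
−0.26·log₂(0.26) = 0.5053
Sum ≈ 1.8855 → 1.8855 bits.

1.8855 bits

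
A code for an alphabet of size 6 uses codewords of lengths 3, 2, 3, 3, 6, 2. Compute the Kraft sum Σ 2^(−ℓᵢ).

With common denominator 2^6 = 64: Σ 2^(−ℓᵢ) = 8/64 + 16/64 + 8/64 + 8/64 + 1/64 + 16/64 = 57/64 = 0.890625.

0.890625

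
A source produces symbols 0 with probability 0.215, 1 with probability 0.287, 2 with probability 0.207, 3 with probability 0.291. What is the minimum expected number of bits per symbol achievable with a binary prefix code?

Repeatedly combine the two least-probable nodes; the expected code length is the sum of the merged weights.
merge 207/1000 + 43/200 → 211/500
merge 287/1000 + 291/1000 → 289/500
merge 211/500 + 289/500 → 1
L = 211/500 + 289/500 + 1 = 2 bits/symbol.

2 bits/symbol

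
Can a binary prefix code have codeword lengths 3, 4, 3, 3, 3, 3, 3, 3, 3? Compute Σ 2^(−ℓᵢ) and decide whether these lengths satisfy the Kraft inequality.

1.0625; no

With common denominator 2^4 = 16: Σ 2^(−ℓᵢ) = 2/16 + 1/16 + 2/16 + 2/16 + 2/16 + 2/16 + 2/16 + 2/16 + 2/16 = 17/16 = 1.0625.
Kraft's inequality requires Σ ≤ 1; here Σ = 1.0625 > 1, so no such prefix code exists.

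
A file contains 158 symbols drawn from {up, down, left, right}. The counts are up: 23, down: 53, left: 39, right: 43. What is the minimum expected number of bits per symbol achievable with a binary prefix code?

2 bits/symbol

Probabilities are the counts divided by 158.
Repeatedly combine the two least-probable nodes; the expected code length is the sum of the merged weights.
merge 23/158 + 39/158 → 31/79
merge 43/158 + 53/158 → 48/79
merge 31/79 + 48/79 → 1
L = 31/79 + 48/79 + 1 = 2 bits/symbol.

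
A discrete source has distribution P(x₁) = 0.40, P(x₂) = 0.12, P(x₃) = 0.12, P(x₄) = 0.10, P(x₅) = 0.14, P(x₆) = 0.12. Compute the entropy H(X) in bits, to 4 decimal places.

H = −Σ pᵢ log₂ pᵢ.
−0.40·log₂(0.40) = 0.5288
−0.12·log₂(0.12) = 0.3671
−0.12·log₂(0.12) = 0.3671
−0.10·log₂(0.10) = 0.3322
−0.14·log₂(0.14) = 0.3971
−0.12·log₂(0.12) = 0.3671
Sum ≈ 2.3593 → 2.3593 bits.

2.3593 bits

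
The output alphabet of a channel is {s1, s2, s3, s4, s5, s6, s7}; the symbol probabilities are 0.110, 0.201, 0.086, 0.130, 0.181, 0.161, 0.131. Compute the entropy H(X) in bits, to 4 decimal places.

H = −Σ pᵢ log₂ pᵢ.
−0.110·log₂(0.110) = 0.3503
−0.201·log₂(0.201) = 0.4653
−0.086·log₂(0.086) = 0.3044
−0.130·log₂(0.130) = 0.3826
−0.181·log₂(0.181) = 0.4463
−0.161·log₂(0.161) = 0.4242
−0.131·log₂(0.131) = 0.3841
Sum ≈ 2.7573 → 2.7573 bits.

2.7573 bits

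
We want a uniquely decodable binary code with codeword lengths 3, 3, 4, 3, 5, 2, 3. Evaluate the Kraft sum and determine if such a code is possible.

With common denominator 2^5 = 32: Σ 2^(−ℓᵢ) = 4/32 + 4/32 + 2/32 + 4/32 + 1/32 + 8/32 + 4/32 = 27/32 = 0.84375.
Kraft's inequality requires Σ ≤ 1; here Σ = 0.84375 ≤ 1, so such a prefix code exists.

0.84375; yes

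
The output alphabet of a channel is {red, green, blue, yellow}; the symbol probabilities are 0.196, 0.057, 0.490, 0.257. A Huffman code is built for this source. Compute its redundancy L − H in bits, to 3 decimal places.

Entropy H = −Σ p log₂ p ≈ 1.7044 bits.
Huffman merges: 57/1000+49/250→253/1000; 253/1000+257/1000→51/100; 49/100+51/100→1. L = 1763/1000 ≈ 1.7630.
L − H = 1.7630 − 1.7044 = 0.059 bits.

0.059 bits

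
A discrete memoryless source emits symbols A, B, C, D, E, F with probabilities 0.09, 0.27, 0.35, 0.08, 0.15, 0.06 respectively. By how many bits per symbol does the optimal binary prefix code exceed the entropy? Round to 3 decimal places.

0.072 bits

Entropy H = −Σ p log₂ p ≈ 2.2984 bits.
Huffman merges: 3/50+2/25→7/50; 9/100+7/50→23/100; 3/20+23/100→19/50; 27/100+7/20→31/50; 19/50+31/50→1. L = 237/100 ≈ 2.3700.
L − H = 2.3700 − 2.2984 = 0.072 bits.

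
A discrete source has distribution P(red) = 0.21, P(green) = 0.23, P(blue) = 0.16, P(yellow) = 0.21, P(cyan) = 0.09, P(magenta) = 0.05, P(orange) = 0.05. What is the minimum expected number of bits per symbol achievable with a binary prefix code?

Repeatedly combine the two least-probable nodes; the expected code length is the sum of the merged weights.
merge 1/20 + 1/20 → 1/10
merge 9/100 + 1/10 → 19/100
merge 4/25 + 19/100 → 7/20
merge 21/100 + 21/100 → 21/50
merge 23/100 + 7/20 → 29/50
merge 21/50 + 29/50 → 1
L = 1/10 + 19/100 + 7/20 + 21/50 + 29/50 + 1 = 66/25 = 2.64 bits/symbol.

2.64 bits/symbol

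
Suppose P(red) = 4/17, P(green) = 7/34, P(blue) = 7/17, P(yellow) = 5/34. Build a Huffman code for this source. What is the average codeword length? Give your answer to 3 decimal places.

Repeatedly combine the two least-probable nodes; the expected code length is the sum of the merged weights.
merge 5/34 + 7/34 → 6/17
merge 4/17 + 6/17 → 10/17
merge 7/17 + 10/17 → 1
L = 6/17 + 10/17 + 1 = 33/17 ≈ 1.941 bits/symbol.

1.941 bits/symbol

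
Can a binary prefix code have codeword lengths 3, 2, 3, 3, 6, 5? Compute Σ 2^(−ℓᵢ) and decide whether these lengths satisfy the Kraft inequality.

With common denominator 2^6 = 64: Σ 2^(−ℓᵢ) = 8/64 + 16/64 + 8/64 + 8/64 + 1/64 + 2/64 = 43/64 = 0.671875.
Kraft's inequality requires Σ ≤ 1; here Σ = 0.671875 ≤ 1, so such a prefix code exists.

0.671875; yes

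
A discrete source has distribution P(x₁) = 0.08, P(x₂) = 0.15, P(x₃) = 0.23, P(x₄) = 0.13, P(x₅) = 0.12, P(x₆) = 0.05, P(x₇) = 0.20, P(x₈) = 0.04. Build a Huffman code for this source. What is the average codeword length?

Repeatedly combine the two least-probable nodes; the expected code length is the sum of the merged weights.
merge 1/25 + 1/20 → 9/100
merge 2/25 + 9/100 → 17/100
merge 3/25 + 13/100 → 1/4
merge 3/20 + 17/100 → 8/25
merge 1/5 + 23/100 → 43/100
merge 1/4 + 8/25 → 57/100
merge 43/100 + 57/100 → 1
L = 9/100 + 17/100 + 1/4 + 8/25 + 43/100 + 57/100 + 1 = 283/100 = 2.83 bits/symbol.

2.83 bits/symbol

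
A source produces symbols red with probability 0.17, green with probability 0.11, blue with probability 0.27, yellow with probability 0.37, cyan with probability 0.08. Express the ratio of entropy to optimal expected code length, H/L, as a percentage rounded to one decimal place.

Entropy H = −Σ p log₂ p ≈ 2.1171 bits.
Huffman merges: 2/25+11/100→19/100; 17/100+19/100→9/25; 27/100+9/25→63/100; 37/100+63/100→1. L = 109/50 ≈ 2.1800.
Efficiency = H/L = 2.1171/2.1800 = 97.1%.

97.1%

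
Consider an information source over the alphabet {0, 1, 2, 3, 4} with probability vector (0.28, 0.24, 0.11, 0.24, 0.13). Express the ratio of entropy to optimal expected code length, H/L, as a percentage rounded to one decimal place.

Entropy H = −Σ p log₂ p ≈ 2.2354 bits.
Huffman merges: 11/100+13/100→6/25; 6/25+6/25→12/25; 6/25+7/25→13/25; 12/25+13/25→1. L = 56/25 ≈ 2.2400.
Efficiency = H/L = 2.2354/2.2400 = 99.8%.

99.8%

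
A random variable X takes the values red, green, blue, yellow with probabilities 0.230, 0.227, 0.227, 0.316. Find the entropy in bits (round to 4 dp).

H = −Σ pᵢ log₂ pᵢ.
−0.230·log₂(0.230) = 0.4877
−0.227·log₂(0.227) = 0.4856
−0.227·log₂(0.227) = 0.4856
−0.316·log₂(0.316) = 0.5252
Sum ≈ 1.9841 → 1.9841 bits.

1.9841 bits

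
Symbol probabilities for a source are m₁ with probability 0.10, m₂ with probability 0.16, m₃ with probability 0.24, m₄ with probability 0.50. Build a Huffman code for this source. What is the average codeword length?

1.76 bits/symbol

Repeatedly combine the two least-probable nodes; the expected code length is the sum of the merged weights.
merge 1/10 + 4/25 → 13/50
merge 6/25 + 13/50 → 1/2
merge 1/2 + 1/2 → 1
L = 13/50 + 1/2 + 1 = 44/25 = 1.76 bits/symbol.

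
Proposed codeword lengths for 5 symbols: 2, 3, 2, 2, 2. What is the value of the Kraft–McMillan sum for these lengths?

1.125

With common denominator 2^3 = 8: Σ 2^(−ℓᵢ) = 2/8 + 1/8 + 2/8 + 2/8 + 2/8 = 9/8 = 1.125.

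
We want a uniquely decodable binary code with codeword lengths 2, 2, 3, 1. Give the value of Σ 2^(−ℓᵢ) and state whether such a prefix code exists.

With common denominator 2^3 = 8: Σ 2^(−ℓᵢ) = 2/8 + 2/8 + 1/8 + 4/8 = 9/8 = 1.125.
Kraft's inequality requires Σ ≤ 1; here Σ = 1.125 > 1, so no such prefix code exists.

1.125; no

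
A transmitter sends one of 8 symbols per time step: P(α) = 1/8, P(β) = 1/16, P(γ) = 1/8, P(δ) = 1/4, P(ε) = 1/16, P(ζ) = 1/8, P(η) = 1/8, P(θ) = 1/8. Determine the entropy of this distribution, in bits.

2.875 bits

Each probability is a power of 1/2, so log₂(1/p) is an integer.
H = Σ p·log₂(1/p) = 1/8·3 + 1/16·4 + 1/8·3 + 1/4·2 + 1/16·4 + 1/8·3 + 1/8·3 + 1/8·3 = 2.875 bits.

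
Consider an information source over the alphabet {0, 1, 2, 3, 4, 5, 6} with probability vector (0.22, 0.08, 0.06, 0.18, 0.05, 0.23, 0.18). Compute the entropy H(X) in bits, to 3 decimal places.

H = −Σ pᵢ log₂ pᵢ.
−0.22·log₂(0.22) = 0.4806
−0.08·log₂(0.08) = 0.2915
−0.06·log₂(0.06) = 0.2435
−0.18·log₂(0.18) = 0.4453
−0.05·log₂(0.05) = 0.2161
−0.23·log₂(0.23) = 0.4877
−0.18·log₂(0.18) = 0.4453
Sum ≈ 2.6100 → 2.610 bits.

2.610 bits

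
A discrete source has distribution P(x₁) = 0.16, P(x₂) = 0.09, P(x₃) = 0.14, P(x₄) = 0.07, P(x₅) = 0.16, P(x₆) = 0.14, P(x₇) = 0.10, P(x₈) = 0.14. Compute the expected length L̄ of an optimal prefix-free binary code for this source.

Repeatedly combine the two least-probable nodes; the expected code length is the sum of the merged weights.
merge 7/100 + 9/100 → 4/25
merge 1/10 + 7/50 → 6/25
merge 7/50 + 7/50 → 7/25
merge 4/25 + 4/25 → 8/25
merge 4/25 + 6/25 → 2/5
merge 7/25 + 8/25 → 3/5
merge 2/5 + 3/5 → 1
L = 4/25 + 6/25 + 7/25 + 8/25 + 2/5 + 3/5 + 1 = 3 bits/symbol.

3 bits/symbol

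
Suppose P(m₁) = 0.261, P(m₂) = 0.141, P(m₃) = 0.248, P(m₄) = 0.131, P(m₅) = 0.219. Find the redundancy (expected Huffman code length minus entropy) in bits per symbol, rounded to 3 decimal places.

Entropy H = −Σ p log₂ p ≈ 2.2671 bits.
Huffman merges: 131/1000+141/1000→34/125; 219/1000+31/125→467/1000; 261/1000+34/125→533/1000; 467/1000+533/1000→1. L = 284/125 ≈ 2.2720.
L − H = 2.2720 − 2.2671 = 0.005 bits.

0.005 bits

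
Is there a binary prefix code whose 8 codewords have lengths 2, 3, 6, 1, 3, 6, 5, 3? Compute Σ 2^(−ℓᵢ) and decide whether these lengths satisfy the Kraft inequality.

With common denominator 2^6 = 64: Σ 2^(−ℓᵢ) = 16/64 + 8/64 + 1/64 + 32/64 + 8/64 + 1/64 + 2/64 + 8/64 = 76/64 = 1.1875.
Kraft's inequality requires Σ ≤ 1; here Σ = 1.1875 > 1, so no such prefix code exists.

1.1875; no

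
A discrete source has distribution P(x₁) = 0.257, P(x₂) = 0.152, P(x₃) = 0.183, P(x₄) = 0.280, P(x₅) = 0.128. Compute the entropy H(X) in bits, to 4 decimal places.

H = −Σ pᵢ log₂ pᵢ.
−0.257·log₂(0.257) = 0.5038
−0.152·log₂(0.152) = 0.4131
−0.183·log₂(0.183) = 0.4484
−0.280·log₂(0.280) = 0.5142
−0.128·log₂(0.128) = 0.3796
Sum ≈ 2.2591 → 2.2591 bits.

2.2591 bits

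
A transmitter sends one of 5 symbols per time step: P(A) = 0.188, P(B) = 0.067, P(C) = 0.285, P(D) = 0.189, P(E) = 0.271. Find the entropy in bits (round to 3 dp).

2.195 bits

H = −Σ pᵢ log₂ pᵢ.
−0.188·log₂(0.188) = 0.4533
−0.067·log₂(0.067) = 0.2613
−0.285·log₂(0.285) = 0.5161
−0.189·log₂(0.189) = 0.4543
−0.271·log₂(0.271) = 0.5105
Sum ≈ 2.1954 → 2.195 bits.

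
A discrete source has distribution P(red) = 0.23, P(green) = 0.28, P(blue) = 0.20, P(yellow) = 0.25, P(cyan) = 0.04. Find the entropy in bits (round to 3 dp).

H = −Σ pᵢ log₂ pᵢ.
−0.23·log₂(0.23) = 0.4877
−0.28·log₂(0.28) = 0.5142
−0.20·log₂(0.20) = 0.4644
−0.25·log₂(0.25) = 0.5000
−0.04·log₂(0.04) = 0.1858
Sum ≈ 2.1520 → 2.152 bits.

2.152 bits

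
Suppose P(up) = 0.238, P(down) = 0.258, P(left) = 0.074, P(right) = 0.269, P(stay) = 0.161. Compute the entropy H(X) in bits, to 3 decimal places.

H = −Σ pᵢ log₂ pᵢ.
−0.238·log₂(0.238) = 0.4929
−0.258·log₂(0.258) = 0.5043
−0.074·log₂(0.074) = 0.2780
−0.269·log₂(0.269) = 0.5096
−0.161·log₂(0.161) = 0.4242
Sum ≈ 2.2089 → 2.209 bits.

2.209 bits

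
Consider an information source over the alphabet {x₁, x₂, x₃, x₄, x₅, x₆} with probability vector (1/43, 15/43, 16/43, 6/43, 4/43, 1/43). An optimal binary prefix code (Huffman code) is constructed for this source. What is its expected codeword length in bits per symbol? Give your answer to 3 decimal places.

2.093 bits/symbol

Repeatedly combine the two least-probable nodes; the expected code length is the sum of the merged weights.
merge 1/43 + 1/43 → 2/43
merge 2/43 + 4/43 → 6/43
merge 6/43 + 6/43 → 12/43
merge 12/43 + 15/43 → 27/43
merge 16/43 + 27/43 → 1
L = 2/43 + 6/43 + 12/43 + 27/43 + 1 = 90/43 ≈ 2.093 bits/symbol.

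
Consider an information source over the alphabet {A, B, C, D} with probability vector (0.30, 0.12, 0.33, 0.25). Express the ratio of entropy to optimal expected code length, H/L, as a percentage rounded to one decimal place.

Entropy H = −Σ p log₂ p ≈ 1.9160 bits.
Huffman merges: 3/25+1/4→37/100; 3/10+33/100→63/100; 37/100+63/100→1. L = 2 ≈ 2.0000.
Efficiency = H/L = 1.9160/2.0000 = 95.8%.

95.8%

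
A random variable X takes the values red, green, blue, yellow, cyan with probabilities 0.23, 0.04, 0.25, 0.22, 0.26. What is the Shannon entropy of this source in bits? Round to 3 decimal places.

2.159 bits

H = −Σ pᵢ log₂ pᵢ.
−0.23·log₂(0.23) = 0.4877
−0.04·log₂(0.04) = 0.1858
−0.25·log₂(0.25) = 0.5000
−0.22·log₂(0.22) = 0.4806
−0.26·log₂(0.26) = 0.5053
Sum ≈ 2.1593 → 2.159 bits.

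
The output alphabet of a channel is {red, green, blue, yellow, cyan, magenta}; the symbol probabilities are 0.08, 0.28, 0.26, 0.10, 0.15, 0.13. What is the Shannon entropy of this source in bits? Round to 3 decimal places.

H = −Σ pᵢ log₂ pᵢ.
−0.08·log₂(0.08) = 0.2915
−0.28·log₂(0.28) = 0.5142
−0.26·log₂(0.26) = 0.5053
−0.10·log₂(0.10) = 0.3322
−0.15·log₂(0.15) = 0.4105
−0.13·log₂(0.13) = 0.3826
Sum ≈ 2.4364 → 2.436 bits.

2.436 bits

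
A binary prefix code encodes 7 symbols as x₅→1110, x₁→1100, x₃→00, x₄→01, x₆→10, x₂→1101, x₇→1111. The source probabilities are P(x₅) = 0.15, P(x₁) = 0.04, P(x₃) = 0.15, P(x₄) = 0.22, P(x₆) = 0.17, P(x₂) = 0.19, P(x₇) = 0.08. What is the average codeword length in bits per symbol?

2.92 bits/symbol

L̄ = Σ pᵢ·ℓᵢ = 0.15·4 + 0.04·4 + 0.15·2 + 0.22·2 + 0.17·2 + 0.19·4 + 0.08·4 = 2.92 bits/symbol.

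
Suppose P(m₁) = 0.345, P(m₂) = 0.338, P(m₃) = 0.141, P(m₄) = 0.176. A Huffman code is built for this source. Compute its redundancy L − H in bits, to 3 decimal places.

Entropy H = −Σ p log₂ p ≈ 1.8982 bits.
Huffman merges: 141/1000+22/125→317/1000; 317/1000+169/500→131/200; 69/200+131/200→1. L = 493/250 ≈ 1.9720.
L − H = 1.9720 − 1.8982 = 0.074 bits.

0.074 bits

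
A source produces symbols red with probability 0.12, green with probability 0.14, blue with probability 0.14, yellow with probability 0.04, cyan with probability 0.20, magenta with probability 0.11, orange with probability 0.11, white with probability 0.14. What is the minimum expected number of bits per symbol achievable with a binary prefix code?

Repeatedly combine the two least-probable nodes; the expected code length is the sum of the merged weights.
merge 1/25 + 11/100 → 3/20
merge 11/100 + 3/25 → 23/100
merge 7/50 + 7/50 → 7/25
merge 7/50 + 3/20 → 29/100
merge 1/5 + 23/100 → 43/100
merge 7/25 + 29/100 → 57/100
merge 43/100 + 57/100 → 1
L = 3/20 + 23/100 + 7/25 + 29/100 + 43/100 + 57/100 + 1 = 59/20 = 2.95 bits/symbol.

2.95 bits/symbol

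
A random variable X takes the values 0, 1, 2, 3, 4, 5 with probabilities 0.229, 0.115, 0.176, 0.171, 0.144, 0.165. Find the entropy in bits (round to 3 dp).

2.554 bits

H = −Σ pᵢ log₂ pᵢ.
−0.229·log₂(0.229) = 0.4870
−0.115·log₂(0.115) = 0.3588
−0.176·log₂(0.176) = 0.4411
−0.171·log₂(0.171) = 0.4357
−0.144·log₂(0.144) = 0.4026
−0.165·log₂(0.165) = 0.4289
Sum ≈ 2.5542 → 2.554 bits.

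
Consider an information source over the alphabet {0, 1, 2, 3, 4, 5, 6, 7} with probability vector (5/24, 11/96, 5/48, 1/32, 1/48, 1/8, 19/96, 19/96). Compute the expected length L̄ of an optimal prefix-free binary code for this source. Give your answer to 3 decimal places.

2.802 bits/symbol

Repeatedly combine the two least-probable nodes; the expected code length is the sum of the merged weights.
merge 1/48 + 1/32 → 5/96
merge 5/96 + 5/48 → 5/32
merge 11/96 + 1/8 → 23/96
merge 5/32 + 19/96 → 17/48
merge 19/96 + 5/24 → 13/32
merge 23/96 + 17/48 → 19/32
merge 13/32 + 19/32 → 1
L = 5/96 + 5/32 + 23/96 + 17/48 + 13/32 + 19/32 + 1 = 269/96 ≈ 2.802 bits/symbol.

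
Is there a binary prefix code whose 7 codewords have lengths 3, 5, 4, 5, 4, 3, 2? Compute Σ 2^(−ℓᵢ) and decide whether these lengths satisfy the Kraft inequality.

With common denominator 2^5 = 32: Σ 2^(−ℓᵢ) = 4/32 + 1/32 + 2/32 + 1/32 + 2/32 + 4/32 + 8/32 = 22/32 = 0.6875.
Kraft's inequality requires Σ ≤ 1; here Σ = 0.6875 ≤ 1, so such a prefix code exists.

0.6875; yes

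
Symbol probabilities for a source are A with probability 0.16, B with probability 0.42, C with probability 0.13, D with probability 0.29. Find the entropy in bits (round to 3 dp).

1.849 bits

H = −Σ pᵢ log₂ pᵢ.
−0.16·log₂(0.16) = 0.4230
−0.42·log₂(0.42) = 0.5256
−0.13·log₂(0.13) = 0.3826
−0.29·log₂(0.29) = 0.5179
Sum ≈ 1.8492 → 1.849 bits.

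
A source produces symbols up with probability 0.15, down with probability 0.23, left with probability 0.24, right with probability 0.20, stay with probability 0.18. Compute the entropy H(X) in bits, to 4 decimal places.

H = −Σ pᵢ log₂ pᵢ.
−0.15·log₂(0.15) = 0.4105
−0.23·log₂(0.23) = 0.4877
−0.24·log₂(0.24) = 0.4941
−0.20·log₂(0.20) = 0.4644
−0.18·log₂(0.18) = 0.4453
Sum ≈ 2.3020 → 2.3020 bits.

2.3020 bits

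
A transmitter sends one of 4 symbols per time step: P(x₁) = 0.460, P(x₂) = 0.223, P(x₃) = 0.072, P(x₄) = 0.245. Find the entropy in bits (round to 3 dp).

H = −Σ pᵢ log₂ pᵢ.
−0.460·log₂(0.460) = 0.5153
−0.223·log₂(0.223) = 0.4828
−0.072·log₂(0.072) = 0.2733
−0.245·log₂(0.245) = 0.4971
Sum ≈ 1.7685 → 1.769 bits.

1.769 bits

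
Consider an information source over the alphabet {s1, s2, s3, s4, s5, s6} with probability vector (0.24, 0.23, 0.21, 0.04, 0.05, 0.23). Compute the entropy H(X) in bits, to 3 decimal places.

H = −Σ pᵢ log₂ pᵢ.
−0.24·log₂(0.24) = 0.4941
−0.23·log₂(0.23) = 0.4877
−0.21·log₂(0.21) = 0.4728
−0.04·log₂(0.04) = 0.1858
−0.05·log₂(0.05) = 0.2161
−0.23·log₂(0.23) = 0.4877
Sum ≈ 2.3441 → 2.344 bits.

2.344 bits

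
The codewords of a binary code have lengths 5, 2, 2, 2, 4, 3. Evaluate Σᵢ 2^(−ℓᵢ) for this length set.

0.96875

With common denominator 2^5 = 32: Σ 2^(−ℓᵢ) = 1/32 + 8/32 + 8/32 + 8/32 + 2/32 + 4/32 = 31/32 = 0.96875.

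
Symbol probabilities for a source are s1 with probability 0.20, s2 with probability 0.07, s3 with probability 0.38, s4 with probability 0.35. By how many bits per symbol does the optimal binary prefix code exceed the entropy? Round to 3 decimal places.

Entropy H = −Σ p log₂ p ≈ 1.7935 bits.
Huffman merges: 7/100+1/5→27/100; 27/100+7/20→31/50; 19/50+31/50→1. L = 189/100 ≈ 1.8900.
L − H = 1.8900 − 1.7935 = 0.097 bits.

0.097 bits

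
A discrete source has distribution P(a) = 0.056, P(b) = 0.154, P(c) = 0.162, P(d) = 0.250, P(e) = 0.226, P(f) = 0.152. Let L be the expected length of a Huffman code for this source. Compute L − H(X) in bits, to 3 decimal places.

Entropy H = −Σ p log₂ p ≈ 2.4719 bits.
Huffman merges: 7/125+19/125→26/125; 77/500+81/500→79/250; 26/125+113/500→217/500; 1/4+79/250→283/500; 217/500+283/500→1. L = 631/250 ≈ 2.5240.
L − H = 2.5240 − 2.4719 = 0.052 bits.

0.052 bits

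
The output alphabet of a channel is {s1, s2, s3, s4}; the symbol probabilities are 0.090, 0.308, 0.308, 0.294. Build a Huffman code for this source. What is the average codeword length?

Repeatedly combine the two least-probable nodes; the expected code length is the sum of the merged weights.
merge 9/100 + 147/500 → 48/125
merge 77/250 + 77/250 → 77/125
merge 48/125 + 77/125 → 1
L = 48/125 + 77/125 + 1 = 2 bits/symbol.

2 bits/symbol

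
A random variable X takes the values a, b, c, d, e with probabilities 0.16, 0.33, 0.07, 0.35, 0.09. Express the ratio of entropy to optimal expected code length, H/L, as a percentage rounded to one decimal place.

96.8%

Entropy H = −Σ p log₂ p ≈ 2.0621 bits.
Huffman merges: 7/100+9/100→4/25; 4/25+4/25→8/25; 8/25+33/100→13/20; 7/20+13/20→1. L = 213/100 ≈ 2.1300.
Efficiency = H/L = 2.0621/2.1300 = 96.8%.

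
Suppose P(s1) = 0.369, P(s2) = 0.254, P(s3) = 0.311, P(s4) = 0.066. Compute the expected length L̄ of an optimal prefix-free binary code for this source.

Repeatedly combine the two least-probable nodes; the expected code length is the sum of the merged weights.
merge 33/500 + 127/500 → 8/25
merge 311/1000 + 8/25 → 631/1000
merge 369/1000 + 631/1000 → 1
L = 8/25 + 631/1000 + 1 = 1951/1000 = 1.951 bits/symbol.

1.951 bits/symbol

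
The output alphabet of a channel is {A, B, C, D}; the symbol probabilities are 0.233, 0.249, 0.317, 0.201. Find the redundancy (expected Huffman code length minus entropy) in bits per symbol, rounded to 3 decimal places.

0.020 bits

Entropy H = −Σ p log₂ p ≈ 1.9798 bits.
Huffman merges: 201/1000+233/1000→217/500; 249/1000+317/1000→283/500; 217/500+283/500→1. L = 2 ≈ 2.0000.
L − H = 2.0000 − 1.9798 = 0.020 bits.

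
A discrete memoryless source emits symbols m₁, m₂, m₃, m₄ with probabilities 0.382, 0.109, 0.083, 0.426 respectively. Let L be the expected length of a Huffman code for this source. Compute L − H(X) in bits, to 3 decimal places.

Entropy H = −Σ p log₂ p ≈ 1.7014 bits.
Huffman merges: 83/1000+109/1000→24/125; 24/125+191/500→287/500; 213/500+287/500→1. L = 883/500 ≈ 1.7660.
L − H = 1.7660 − 1.7014 = 0.065 bits.

0.065 bits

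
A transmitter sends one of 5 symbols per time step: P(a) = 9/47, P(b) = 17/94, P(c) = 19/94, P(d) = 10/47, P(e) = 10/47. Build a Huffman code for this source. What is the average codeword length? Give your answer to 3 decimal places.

Repeatedly combine the two least-probable nodes; the expected code length is the sum of the merged weights.
merge 17/94 + 9/47 → 35/94
merge 19/94 + 10/47 → 39/94
merge 10/47 + 35/94 → 55/94
merge 39/94 + 55/94 → 1
L = 35/94 + 39/94 + 55/94 + 1 = 223/94 ≈ 2.372 bits/symbol.

2.372 bits/symbol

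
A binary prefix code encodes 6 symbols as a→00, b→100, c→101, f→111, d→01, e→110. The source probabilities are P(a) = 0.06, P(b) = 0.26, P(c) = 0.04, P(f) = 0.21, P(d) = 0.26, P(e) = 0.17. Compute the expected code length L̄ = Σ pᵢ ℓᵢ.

2.68 bits/symbol

L̄ = Σ pᵢ·ℓᵢ = 0.06·2 + 0.26·3 + 0.04·3 + 0.21·3 + 0.26·2 + 0.17·3 = 2.68 bits/symbol.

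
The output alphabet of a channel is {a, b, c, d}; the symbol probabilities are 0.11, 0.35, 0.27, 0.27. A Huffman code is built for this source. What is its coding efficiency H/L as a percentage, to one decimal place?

95.0%

Entropy H = −Σ p log₂ p ≈ 1.9004 bits.
Huffman merges: 11/100+27/100→19/50; 27/100+7/20→31/50; 19/50+31/50→1. L = 2 ≈ 2.0000.
Efficiency = H/L = 1.9004/2.0000 = 95.0%.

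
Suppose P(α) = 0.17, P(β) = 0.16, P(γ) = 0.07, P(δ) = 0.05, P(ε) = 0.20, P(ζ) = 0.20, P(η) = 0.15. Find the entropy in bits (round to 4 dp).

2.6816 bits

H = −Σ pᵢ log₂ pᵢ.
−0.17·log₂(0.17) = 0.4346
−0.16·log₂(0.16) = 0.4230
−0.07·log₂(0.07) = 0.2686
−0.05·log₂(0.05) = 0.2161
−0.20·log₂(0.20) = 0.4644
−0.20·log₂(0.20) = 0.4644
−0.15·log₂(0.15) = 0.4105
Sum ≈ 2.6816 → 2.6816 bits.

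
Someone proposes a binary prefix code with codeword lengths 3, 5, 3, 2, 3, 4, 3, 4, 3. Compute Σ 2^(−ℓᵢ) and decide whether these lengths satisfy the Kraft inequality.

1.03125; no

With common denominator 2^5 = 32: Σ 2^(−ℓᵢ) = 4/32 + 1/32 + 4/32 + 8/32 + 4/32 + 2/32 + 4/32 + 2/32 + 4/32 = 33/32 = 1.03125.
Kraft's inequality requires Σ ≤ 1; here Σ = 1.03125 > 1, so no such prefix code exists.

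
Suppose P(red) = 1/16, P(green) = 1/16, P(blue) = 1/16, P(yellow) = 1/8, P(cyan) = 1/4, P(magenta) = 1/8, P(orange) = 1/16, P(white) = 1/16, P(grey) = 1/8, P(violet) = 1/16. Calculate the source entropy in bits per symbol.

3.125 bits

Each probability is a power of 1/2, so log₂(1/p) is an integer.
H = Σ p·log₂(1/p) = 1/16·4 + 1/16·4 + 1/16·4 + 1/8·3 + 1/4·2 + 1/8·3 + 1/16·4 + 1/16·4 + 1/8·3 + 1/16·4 = 3.125 bits.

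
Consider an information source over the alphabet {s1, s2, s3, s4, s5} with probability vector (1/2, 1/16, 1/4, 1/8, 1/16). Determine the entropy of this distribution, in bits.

Each probability is a power of 1/2, so log₂(1/p) is an integer.
H = Σ p·log₂(1/p) = 1/2·1 + 1/16·4 + 1/4·2 + 1/8·3 + 1/16·4 = 1.875 bits.

1.875 bits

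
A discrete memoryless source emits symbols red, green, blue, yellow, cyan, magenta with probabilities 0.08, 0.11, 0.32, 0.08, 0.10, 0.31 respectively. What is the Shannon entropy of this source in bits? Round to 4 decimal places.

2.3153 bits

H = −Σ pᵢ log₂ pᵢ.
−0.08·log₂(0.08) = 0.2915
−0.11·log₂(0.11) = 0.3503
−0.32·log₂(0.32) = 0.5260
−0.08·log₂(0.08) = 0.2915
−0.10·log₂(0.10) = 0.3322
−0.31·log₂(0.31) = 0.5238
Sum ≈ 2.3153 → 2.3153 bits.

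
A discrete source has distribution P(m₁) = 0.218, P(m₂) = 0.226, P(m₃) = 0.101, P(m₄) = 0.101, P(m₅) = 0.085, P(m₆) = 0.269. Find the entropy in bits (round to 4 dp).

2.4440 bits

H = −Σ pᵢ log₂ pᵢ.
−0.218·log₂(0.218) = 0.4791
−0.226·log₂(0.226) = 0.4849
−0.101·log₂(0.101) = 0.3341
−0.101·log₂(0.101) = 0.3341
−0.085·log₂(0.085) = 0.3023
−0.269·log₂(0.269) = 0.5096
Sum ≈ 2.4440 → 2.4440 bits.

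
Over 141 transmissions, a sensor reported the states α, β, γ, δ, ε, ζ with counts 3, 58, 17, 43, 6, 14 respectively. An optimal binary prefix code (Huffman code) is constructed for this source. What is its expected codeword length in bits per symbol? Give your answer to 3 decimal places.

2.099 bits/symbol

Probabilities are the counts divided by 141.
Repeatedly combine the two least-probable nodes; the expected code length is the sum of the merged weights.
merge 1/47 + 2/47 → 3/47
merge 3/47 + 14/141 → 23/141
merge 17/141 + 23/141 → 40/141
merge 40/141 + 43/141 → 83/141
merge 58/141 + 83/141 → 1
L = 3/47 + 23/141 + 40/141 + 83/141 + 1 = 296/141 ≈ 2.099 bits/symbol.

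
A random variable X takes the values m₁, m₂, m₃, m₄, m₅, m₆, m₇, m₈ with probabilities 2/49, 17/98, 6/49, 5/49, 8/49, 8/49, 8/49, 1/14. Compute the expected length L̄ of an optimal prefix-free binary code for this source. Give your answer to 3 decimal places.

Repeatedly combine the two least-probable nodes; the expected code length is the sum of the merged weights.
merge 2/49 + 1/14 → 11/98
merge 5/49 + 11/98 → 3/14
merge 6/49 + 8/49 → 2/7
merge 8/49 + 8/49 → 16/49
merge 17/98 + 3/14 → 19/49
merge 2/7 + 16/49 → 30/49
merge 19/49 + 30/49 → 1
L = 11/98 + 3/14 + 2/7 + 16/49 + 19/49 + 30/49 + 1 = 144/49 ≈ 2.939 bits/symbol.

2.939 bits/symbol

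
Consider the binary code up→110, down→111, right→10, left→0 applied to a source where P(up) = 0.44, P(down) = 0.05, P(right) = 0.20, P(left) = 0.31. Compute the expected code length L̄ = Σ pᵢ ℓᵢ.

L̄ = Σ pᵢ·ℓᵢ = 0.44·3 + 0.05·3 + 0.20·2 + 0.31·1 = 2.18 bits/symbol.

2.18 bits/symbol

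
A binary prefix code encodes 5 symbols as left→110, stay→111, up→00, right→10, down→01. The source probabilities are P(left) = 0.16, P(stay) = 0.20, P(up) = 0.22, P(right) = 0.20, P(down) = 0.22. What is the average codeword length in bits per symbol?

2.36 bits/symbol

L̄ = Σ pᵢ·ℓᵢ = 0.16·3 + 0.20·3 + 0.22·2 + 0.20·2 + 0.22·2 = 2.36 bits/symbol.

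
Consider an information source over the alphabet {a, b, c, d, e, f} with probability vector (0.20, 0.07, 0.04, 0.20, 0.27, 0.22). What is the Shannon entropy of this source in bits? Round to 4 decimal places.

2.3737 bits

H = −Σ pᵢ log₂ pᵢ.
−0.20·log₂(0.20) = 0.4644
−0.07·log₂(0.07) = 0.2686
−0.04·log₂(0.04) = 0.1858
−0.20·log₂(0.20) = 0.4644
−0.27·log₂(0.27) = 0.5100
−0.22·log₂(0.22) = 0.4806
Sum ≈ 2.3737 → 2.3737 bits.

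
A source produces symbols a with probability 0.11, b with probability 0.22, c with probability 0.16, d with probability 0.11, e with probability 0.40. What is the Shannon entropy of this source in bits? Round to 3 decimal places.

2.133 bits

H = −Σ pᵢ log₂ pᵢ.
−0.11·log₂(0.11) = 0.3503
−0.22·log₂(0.22) = 0.4806
−0.16·log₂(0.16) = 0.4230
−0.11·log₂(0.11) = 0.3503
−0.40·log₂(0.40) = 0.5288
Sum ≈ 2.1329 → 2.133 bits.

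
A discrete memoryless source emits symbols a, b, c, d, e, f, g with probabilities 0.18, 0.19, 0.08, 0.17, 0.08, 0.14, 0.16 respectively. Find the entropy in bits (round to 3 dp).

2.738 bits

H = −Σ pᵢ log₂ pᵢ.
−0.18·log₂(0.18) = 0.4453
−0.19·log₂(0.19) = 0.4552
−0.08·log₂(0.08) = 0.2915
−0.17·log₂(0.17) = 0.4346
−0.08·log₂(0.08) = 0.2915
−0.14·log₂(0.14) = 0.3971
−0.16·log₂(0.16) = 0.4230
Sum ≈ 2.7383 → 2.738 bits.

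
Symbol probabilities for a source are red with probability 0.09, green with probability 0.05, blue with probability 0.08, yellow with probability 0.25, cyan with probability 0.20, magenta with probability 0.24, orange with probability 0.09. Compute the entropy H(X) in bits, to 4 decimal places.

H = −Σ pᵢ log₂ pᵢ.
−0.09·log₂(0.09) = 0.3127
−0.05·log₂(0.05) = 0.2161
−0.08·log₂(0.08) = 0.2915
−0.25·log₂(0.25) = 0.5000
−0.20·log₂(0.20) = 0.4644
−0.24·log₂(0.24) = 0.4941
−0.09·log₂(0.09) = 0.3127
Sum ≈ 2.5914 → 2.5914 bits.

2.5914 bits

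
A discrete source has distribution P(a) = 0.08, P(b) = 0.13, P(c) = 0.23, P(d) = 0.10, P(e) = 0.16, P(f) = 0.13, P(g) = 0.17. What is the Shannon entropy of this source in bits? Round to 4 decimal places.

H = −Σ pᵢ log₂ pᵢ.
−0.08·log₂(0.08) = 0.2915
−0.13·log₂(0.13) = 0.3826
−0.23·log₂(0.23) = 0.4877
−0.10·log₂(0.10) = 0.3322
−0.16·log₂(0.16) = 0.4230
−0.13·log₂(0.13) = 0.3826
−0.17·log₂(0.17) = 0.4346
Sum ≈ 2.7343 → 2.7343 bits.

2.7343 bits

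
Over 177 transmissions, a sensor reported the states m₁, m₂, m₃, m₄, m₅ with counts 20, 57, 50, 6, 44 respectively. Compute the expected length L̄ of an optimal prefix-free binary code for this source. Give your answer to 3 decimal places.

2.147 bits/symbol

Probabilities are the counts divided by 177.
Repeatedly combine the two least-probable nodes; the expected code length is the sum of the merged weights.
merge 2/59 + 20/177 → 26/177
merge 26/177 + 44/177 → 70/177
merge 50/177 + 19/59 → 107/177
merge 70/177 + 107/177 → 1
L = 26/177 + 70/177 + 107/177 + 1 = 380/177 ≈ 2.147 bits/symbol.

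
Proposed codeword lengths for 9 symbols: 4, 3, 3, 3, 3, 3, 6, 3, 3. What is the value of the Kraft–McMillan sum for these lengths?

With common denominator 2^6 = 64: Σ 2^(−ℓᵢ) = 4/64 + 8/64 + 8/64 + 8/64 + 8/64 + 8/64 + 1/64 + 8/64 + 8/64 = 61/64 = 0.953125.

0.953125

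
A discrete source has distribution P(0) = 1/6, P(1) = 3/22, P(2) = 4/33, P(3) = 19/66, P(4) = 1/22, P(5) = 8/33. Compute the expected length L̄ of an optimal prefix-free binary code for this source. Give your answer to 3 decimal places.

Repeatedly combine the two least-probable nodes; the expected code length is the sum of the merged weights.
merge 1/22 + 4/33 → 1/6
merge 3/22 + 1/6 → 10/33
merge 1/6 + 8/33 → 9/22
merge 19/66 + 10/33 → 13/22
merge 9/22 + 13/22 → 1
L = 1/6 + 10/33 + 9/22 + 13/22 + 1 = 163/66 ≈ 2.470 bits/symbol.

2.470 bits/symbol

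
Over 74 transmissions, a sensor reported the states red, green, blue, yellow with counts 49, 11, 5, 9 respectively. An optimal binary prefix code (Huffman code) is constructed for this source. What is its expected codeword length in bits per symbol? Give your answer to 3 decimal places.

Probabilities are the counts divided by 74.
Repeatedly combine the two least-probable nodes; the expected code length is the sum of the merged weights.
merge 5/74 + 9/74 → 7/37
merge 11/74 + 7/37 → 25/74
merge 25/74 + 49/74 → 1
L = 7/37 + 25/74 + 1 = 113/74 ≈ 1.527 bits/symbol.

1.527 bits/symbol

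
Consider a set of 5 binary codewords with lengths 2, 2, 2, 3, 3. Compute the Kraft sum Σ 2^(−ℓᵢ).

With common denominator 2^3 = 8: Σ 2^(−ℓᵢ) = 2/8 + 2/8 + 2/8 + 1/8 + 1/8 = 8/8 = 1.

1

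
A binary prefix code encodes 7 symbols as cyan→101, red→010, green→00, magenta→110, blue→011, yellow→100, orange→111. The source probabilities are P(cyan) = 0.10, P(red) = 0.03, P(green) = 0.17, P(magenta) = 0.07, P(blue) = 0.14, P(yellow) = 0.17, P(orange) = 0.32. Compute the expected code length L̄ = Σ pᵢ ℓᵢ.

L̄ = Σ pᵢ·ℓᵢ = 0.10·3 + 0.03·3 + 0.17·2 + 0.07·3 + 0.14·3 + 0.17·3 + 0.32·3 = 2.83 bits/symbol.

2.83 bits/symbol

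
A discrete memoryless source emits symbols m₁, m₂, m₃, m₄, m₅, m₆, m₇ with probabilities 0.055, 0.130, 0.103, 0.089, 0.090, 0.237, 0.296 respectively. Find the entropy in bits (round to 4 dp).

H = −Σ pᵢ log₂ pᵢ.
−0.055·log₂(0.055) = 0.2301
−0.130·log₂(0.130) = 0.3826
−0.103·log₂(0.103) = 0.3378
−0.089·log₂(0.089) = 0.3106
−0.090·log₂(0.090) = 0.3127
−0.237·log₂(0.237) = 0.4923
−0.296·log₂(0.296) = 0.5199
Sum ≈ 2.5860 → 2.5860 bits.

2.5860 bits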